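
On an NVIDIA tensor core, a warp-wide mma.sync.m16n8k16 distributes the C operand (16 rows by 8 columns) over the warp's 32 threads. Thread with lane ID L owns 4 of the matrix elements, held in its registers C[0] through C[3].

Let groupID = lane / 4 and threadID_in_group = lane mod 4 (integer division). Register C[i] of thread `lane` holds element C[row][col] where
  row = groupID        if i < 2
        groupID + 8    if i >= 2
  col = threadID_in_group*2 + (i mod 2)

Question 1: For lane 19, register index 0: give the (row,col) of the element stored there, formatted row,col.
lane 19→19/4=4, 19 mod 4=3
i=0  r:4+0→4  c:2·3+0→6

4,6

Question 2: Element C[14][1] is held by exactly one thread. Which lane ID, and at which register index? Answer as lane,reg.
r: 14->gid=6,r8=1  c: 1->tid=0,i&1=1
L=6*4+0=24  i=1*2+1=3

24,3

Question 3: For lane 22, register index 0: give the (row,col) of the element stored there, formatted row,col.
5,4

lane 22->22/4=5, 22 mod 4=2
i=0  r:5+0->5  c:2·2+0->4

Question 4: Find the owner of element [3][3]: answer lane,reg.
r=3->g=3,rb=0  c=3->t=1,b0=1
L=3*4+1=13  i=0*2+1=1

13,1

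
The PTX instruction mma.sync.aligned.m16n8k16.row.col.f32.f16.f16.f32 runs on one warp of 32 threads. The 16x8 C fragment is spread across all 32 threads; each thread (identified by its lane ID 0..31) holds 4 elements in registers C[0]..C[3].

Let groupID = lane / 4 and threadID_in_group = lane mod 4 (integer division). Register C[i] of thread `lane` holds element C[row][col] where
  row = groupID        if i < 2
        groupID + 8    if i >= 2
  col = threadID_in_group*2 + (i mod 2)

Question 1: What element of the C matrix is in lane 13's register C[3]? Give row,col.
11,3

lane 13: g=3 (13/4), t=1 (13%4)
i=3: r=3+8=11, c=1*2+1=3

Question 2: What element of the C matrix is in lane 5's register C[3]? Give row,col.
9,3

lane 5⇒5/4=1, 5 mod 4=1
i=3  r:1+8⇒9  c:2·1+1⇒3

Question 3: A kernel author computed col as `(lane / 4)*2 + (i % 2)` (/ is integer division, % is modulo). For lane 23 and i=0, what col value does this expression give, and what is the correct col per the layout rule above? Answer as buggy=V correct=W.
`(lane / 4)*2 + (i % 2)`[23,0]=>10
lane 23=>23/4=5, 23 mod 4=3
i=0  r:5+0=>5  c:2·3+0=>6
col: 10 vs 6

buggy=10 correct=6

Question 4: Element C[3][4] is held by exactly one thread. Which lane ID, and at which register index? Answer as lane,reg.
14,0

r:3=>grp=3,rB=0  c:4=>tig=2,lo=0
L=3*4+2=14  i=0*2+0=0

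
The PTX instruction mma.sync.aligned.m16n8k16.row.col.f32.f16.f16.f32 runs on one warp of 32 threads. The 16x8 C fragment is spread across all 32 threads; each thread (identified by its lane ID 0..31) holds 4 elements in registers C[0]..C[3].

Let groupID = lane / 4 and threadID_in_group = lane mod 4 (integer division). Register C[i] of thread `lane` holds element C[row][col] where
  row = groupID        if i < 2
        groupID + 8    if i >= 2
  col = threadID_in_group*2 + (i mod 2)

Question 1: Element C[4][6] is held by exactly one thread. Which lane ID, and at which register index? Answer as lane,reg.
r: 4->gid=4,r8=0  c: 6->tid=3,i&1=0
L=4*4+3=19  i=0*2+0=0

19,0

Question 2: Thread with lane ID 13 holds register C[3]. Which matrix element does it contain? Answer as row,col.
13: G=3,T=1
[3] (3+8,1*2+1) = (11,3)

11,3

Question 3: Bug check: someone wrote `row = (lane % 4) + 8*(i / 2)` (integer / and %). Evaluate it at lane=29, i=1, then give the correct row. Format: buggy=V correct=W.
`(lane % 4) + 8*(i / 2)`[29,1]=>1
29: grp=7,tig=1
[1] (7+0,1*2+1) = (7,3)
row: 1 vs 7

buggy=1 correct=7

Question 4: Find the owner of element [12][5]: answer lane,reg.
r=12⇒gr=4,Rb=1  c=5⇒th=2,odd=1
L=4*4+2=18  i=1*2+1=3

18,3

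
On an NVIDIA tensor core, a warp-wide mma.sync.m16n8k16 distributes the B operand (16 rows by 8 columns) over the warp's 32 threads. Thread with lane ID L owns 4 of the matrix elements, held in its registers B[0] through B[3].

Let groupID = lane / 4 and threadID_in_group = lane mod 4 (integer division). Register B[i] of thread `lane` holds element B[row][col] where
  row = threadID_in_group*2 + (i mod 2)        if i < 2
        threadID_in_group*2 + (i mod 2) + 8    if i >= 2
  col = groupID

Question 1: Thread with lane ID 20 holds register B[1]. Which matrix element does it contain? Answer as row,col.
1,5

lane 20: gid=5 (20/4), tid=0 (20%4)
i=1: r=0*2+1+0=1, c=gid=5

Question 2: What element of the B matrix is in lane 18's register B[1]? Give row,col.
L=18⇒gr=18>>2=4, th=18&3=2
[1]⇒row 2·2+1+0=5  col gr=4

5,4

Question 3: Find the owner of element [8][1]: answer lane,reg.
c=1⇒gr=1  r=8⇒Rb=1,th=0,odd=0
L=1*4+0=4  i=1*2+0=2

4,2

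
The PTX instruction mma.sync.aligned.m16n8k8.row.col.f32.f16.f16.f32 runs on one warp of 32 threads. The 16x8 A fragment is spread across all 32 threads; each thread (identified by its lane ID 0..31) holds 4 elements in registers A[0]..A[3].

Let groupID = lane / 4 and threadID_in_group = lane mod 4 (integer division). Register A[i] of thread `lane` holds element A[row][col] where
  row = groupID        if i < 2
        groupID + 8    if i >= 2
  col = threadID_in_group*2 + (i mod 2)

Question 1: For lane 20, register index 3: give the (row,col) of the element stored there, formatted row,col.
13,1

lane 20: grp=5 (20/4), tig=0 (20%4)
i=3: r=5+8=13, c=0*2+1=1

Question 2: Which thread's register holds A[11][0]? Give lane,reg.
r=11⇒gr=3,Rb=1  c=0⇒th=0,odd=0
L=3*4+0=12  i=1*2+0=2

12,2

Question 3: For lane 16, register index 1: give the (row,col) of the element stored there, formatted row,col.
lane 16⇒16/4=4, 16 mod 4=0
i=1  r:4+0⇒4  c:2·0+1⇒1

4,1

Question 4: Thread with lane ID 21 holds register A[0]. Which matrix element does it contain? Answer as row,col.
lane 21->21/4=5, 21 mod 4=1
i=0  r:5+0->5  c:2·1+0->2

5,2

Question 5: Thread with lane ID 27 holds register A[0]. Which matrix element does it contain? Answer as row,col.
6,6

lane 27: gr=6 (27/4), th=3 (27%4)
i=0: r=6+0=6, c=3*2+0=6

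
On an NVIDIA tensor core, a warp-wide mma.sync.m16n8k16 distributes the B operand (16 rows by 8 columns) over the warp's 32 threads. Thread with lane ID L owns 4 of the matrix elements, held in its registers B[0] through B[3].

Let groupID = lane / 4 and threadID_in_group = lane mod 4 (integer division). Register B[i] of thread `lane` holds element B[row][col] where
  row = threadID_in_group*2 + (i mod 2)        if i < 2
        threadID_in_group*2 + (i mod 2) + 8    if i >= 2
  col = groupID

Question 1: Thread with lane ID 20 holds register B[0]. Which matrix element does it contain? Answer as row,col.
20: grp=5,tig=0
[0] (0*2+0+0,5) = (0,5)

0,5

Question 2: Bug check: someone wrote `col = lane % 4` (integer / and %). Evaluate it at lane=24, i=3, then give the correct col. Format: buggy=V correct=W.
`lane % 4`[24,3]→0
lane 24: G=6 (24/4), T=0 (24%4)
i=3: r=0*2+1+8=9, c=G=6
col: 0 vs 6

buggy=0 correct=6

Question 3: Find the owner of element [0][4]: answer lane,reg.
16,0

c: 4->gid=4  r: 0->r8=0,tid=0,i&1=0
L=4*4+0=16  i=0*2+0=0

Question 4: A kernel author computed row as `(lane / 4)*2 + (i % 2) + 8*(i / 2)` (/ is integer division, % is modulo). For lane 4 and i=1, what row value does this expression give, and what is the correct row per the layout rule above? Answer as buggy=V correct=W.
`(lane / 4)*2 + (i % 2) + 8*(i / 2)`[4,1]⇒3
L=4⇒gr=4>>2=1, th=4&3=0
[1]⇒row 0·2+1+0=1  col gr=1
row: 3 vs 1

buggy=3 correct=1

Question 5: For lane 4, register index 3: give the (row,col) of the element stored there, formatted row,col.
4: g=1,t=0
[3] (0*2+1+8,1) = (9,1)

9,1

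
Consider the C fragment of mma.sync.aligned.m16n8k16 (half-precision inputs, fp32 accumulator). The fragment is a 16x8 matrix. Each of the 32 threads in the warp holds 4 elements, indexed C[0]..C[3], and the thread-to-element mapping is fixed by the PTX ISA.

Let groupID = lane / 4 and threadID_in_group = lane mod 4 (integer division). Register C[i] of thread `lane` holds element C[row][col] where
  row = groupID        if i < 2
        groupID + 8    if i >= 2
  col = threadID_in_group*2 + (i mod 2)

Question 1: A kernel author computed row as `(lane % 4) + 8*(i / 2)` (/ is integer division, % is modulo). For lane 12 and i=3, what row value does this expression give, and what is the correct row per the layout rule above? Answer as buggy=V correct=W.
`(lane % 4) + 8*(i / 2)`[12,3]->8
L=12->g=12>>2=3, t=12&3=0
[3]->row 3+8=11  col 0·2+1=1
row: 8 vs 11

buggy=8 correct=11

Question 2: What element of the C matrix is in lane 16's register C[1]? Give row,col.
4,1

lane 16: grp=4 (16/4), tig=0 (16%4)
i=1: r=4+0=4, c=0*2+1=1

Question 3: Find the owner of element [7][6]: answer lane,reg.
r: 7->gid=7,r8=0  c: 6->tid=3,i&1=0
L=7*4+3=31  i=0*2+0=0

31,0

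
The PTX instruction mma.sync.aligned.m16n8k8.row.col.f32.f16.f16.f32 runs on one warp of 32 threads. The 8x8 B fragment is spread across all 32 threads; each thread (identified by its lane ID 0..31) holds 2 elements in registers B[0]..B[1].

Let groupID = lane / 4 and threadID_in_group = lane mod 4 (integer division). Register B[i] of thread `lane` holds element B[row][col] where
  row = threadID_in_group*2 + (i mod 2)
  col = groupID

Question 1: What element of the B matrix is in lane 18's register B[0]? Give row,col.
4,4

lane 18→18/4=4, 18 mod 4=2
i=0  r:2·2+0→4  c:4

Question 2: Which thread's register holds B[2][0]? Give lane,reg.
c: 0->gid=0  r: 2->tid=1,i&1=0
L=0*4+1=1  i=0=0

1,0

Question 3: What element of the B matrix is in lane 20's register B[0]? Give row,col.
0,5

lane 20->20/4=5, 20 mod 4=0
i=0  r:2·0+0->0  c:5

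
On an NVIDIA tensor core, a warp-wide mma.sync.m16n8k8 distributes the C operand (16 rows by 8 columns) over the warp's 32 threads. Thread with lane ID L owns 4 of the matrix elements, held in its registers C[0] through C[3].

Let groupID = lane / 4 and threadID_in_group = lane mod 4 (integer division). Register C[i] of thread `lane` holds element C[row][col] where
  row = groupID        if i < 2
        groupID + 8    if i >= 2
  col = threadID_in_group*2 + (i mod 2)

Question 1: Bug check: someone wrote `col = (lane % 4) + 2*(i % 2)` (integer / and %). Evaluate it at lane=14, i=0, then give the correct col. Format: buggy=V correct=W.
buggy=2 correct=4

`(lane % 4) + 2*(i % 2)`[14,0]->2
lane 14->14/4=3, 14 mod 4=2
i=0  r:3+0->3  c:2·2+0->4
col: 2 vs 4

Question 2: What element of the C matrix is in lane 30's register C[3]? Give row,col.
15,5

L=30->gid=30>>2=7, tid=30&3=2
[3]->row 7+8=15  col 2·2+1=5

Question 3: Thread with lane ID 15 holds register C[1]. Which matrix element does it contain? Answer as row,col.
15: gr=3,th=3
[1] (3+0,3*2+1) = (3,7)

3,7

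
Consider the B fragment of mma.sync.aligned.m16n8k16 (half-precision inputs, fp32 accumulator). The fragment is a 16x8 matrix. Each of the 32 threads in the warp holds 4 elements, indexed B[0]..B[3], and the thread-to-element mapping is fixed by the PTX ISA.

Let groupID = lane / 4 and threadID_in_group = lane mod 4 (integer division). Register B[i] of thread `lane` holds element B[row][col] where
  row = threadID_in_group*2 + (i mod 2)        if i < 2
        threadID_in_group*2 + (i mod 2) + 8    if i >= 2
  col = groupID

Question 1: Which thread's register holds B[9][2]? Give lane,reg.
8,3

c=2->g=2  r=9->rb=1,t=0,b0=1
L=2*4+0=8  i=1*2+1=3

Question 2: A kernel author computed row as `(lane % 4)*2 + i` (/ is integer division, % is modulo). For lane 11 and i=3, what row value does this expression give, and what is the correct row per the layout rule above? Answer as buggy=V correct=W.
`(lane % 4)*2 + i`[11,3]->9
lane 11->11/4=2, 11 mod 4=3
i=3  r:2·3+1+8->15  c:2
row: 9 vs 15

buggy=9 correct=15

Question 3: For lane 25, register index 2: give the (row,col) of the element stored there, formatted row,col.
10,6

lane 25=>25/4=6, 25 mod 4=1
i=2  r:2·1+0+8=>10  c:6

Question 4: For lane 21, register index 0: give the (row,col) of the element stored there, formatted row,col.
2,5

lane 21->21/4=5, 21 mod 4=1
i=0  r:2·1+0+0->2  c:5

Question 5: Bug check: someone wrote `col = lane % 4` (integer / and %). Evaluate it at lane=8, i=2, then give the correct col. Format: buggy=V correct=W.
`lane % 4`[8,2]⇒0
8: gr=2,th=0
[2] (0*2+0+8,2) = (8,2)
col: 0 vs 2

buggy=0 correct=2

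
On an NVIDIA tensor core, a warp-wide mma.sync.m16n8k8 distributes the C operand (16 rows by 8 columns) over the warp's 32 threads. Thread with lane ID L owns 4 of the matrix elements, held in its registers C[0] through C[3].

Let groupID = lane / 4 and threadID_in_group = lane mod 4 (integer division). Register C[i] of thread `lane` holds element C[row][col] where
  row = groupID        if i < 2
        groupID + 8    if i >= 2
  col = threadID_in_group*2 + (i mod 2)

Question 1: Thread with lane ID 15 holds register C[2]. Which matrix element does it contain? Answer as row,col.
11,6

15: grp=3,tig=3
[2] (3+8,3*2+0) = (11,6)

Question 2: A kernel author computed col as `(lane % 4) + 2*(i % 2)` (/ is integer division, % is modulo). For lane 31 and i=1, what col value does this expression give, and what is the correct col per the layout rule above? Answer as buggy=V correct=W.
`(lane % 4) + 2*(i % 2)`[31,1]⇒5
31: gr=7,th=3
[1] (7+0,3*2+1) = (7,7)
col: 5 vs 7

buggy=5 correct=7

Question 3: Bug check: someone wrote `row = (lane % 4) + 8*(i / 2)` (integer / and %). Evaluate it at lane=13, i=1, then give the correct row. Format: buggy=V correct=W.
`(lane % 4) + 8*(i / 2)`[13,1]→1
L=13→G=13>>2=3, T=13&3=1
[1]→row 3+0=3  col 1·2+1=3
row: 1 vs 3

buggy=1 correct=3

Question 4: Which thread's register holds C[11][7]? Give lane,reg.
15,3

r: 11->gid=3,r8=1  c: 7->tid=3,i&1=1
L=3*4+3=15  i=1*2+1=3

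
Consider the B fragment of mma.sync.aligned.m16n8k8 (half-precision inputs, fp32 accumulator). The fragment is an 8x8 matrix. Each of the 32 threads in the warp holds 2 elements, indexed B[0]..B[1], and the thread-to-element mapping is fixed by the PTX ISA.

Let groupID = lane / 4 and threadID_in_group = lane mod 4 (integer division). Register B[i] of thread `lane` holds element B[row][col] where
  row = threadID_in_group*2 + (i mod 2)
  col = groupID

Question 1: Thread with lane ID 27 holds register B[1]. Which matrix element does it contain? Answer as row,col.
7,6

lane 27: grp=6 (27/4), tig=3 (27%4)
i=1: r=3*2+1=7, c=grp=6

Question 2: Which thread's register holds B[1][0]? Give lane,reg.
c=0⇒gr=0  r=1⇒th=0,odd=1
L=0*4+0=0  i=1=1

0,1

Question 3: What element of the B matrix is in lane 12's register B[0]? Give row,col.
L=12->gid=12>>2=3, tid=12&3=0
[0]->row 0·2+0=0  col gid=3

0,3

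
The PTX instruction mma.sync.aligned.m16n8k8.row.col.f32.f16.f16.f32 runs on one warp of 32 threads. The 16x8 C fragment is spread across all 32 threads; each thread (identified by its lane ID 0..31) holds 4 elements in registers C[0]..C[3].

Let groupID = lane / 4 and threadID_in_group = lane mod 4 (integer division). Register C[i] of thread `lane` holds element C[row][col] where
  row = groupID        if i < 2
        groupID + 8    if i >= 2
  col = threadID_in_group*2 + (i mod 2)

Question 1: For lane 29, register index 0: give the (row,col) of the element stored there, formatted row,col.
lane 29: gid=7 (29/4), tid=1 (29%4)
i=0: r=7+0=7, c=1*2+0=2

7,2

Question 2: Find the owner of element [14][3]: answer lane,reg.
r=14⇒gr=6,Rb=1  c=3⇒th=1,odd=1
L=6*4+1=25  i=1*2+1=3

25,3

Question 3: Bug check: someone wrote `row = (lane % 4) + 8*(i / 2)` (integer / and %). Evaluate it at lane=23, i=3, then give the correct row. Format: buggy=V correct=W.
buggy=11 correct=13

`(lane % 4) + 8*(i / 2)`[23,3]->11
lane 23: g=5 (23/4), t=3 (23%4)
i=3: r=5+8=13, c=3*2+1=7
row: 11 vs 13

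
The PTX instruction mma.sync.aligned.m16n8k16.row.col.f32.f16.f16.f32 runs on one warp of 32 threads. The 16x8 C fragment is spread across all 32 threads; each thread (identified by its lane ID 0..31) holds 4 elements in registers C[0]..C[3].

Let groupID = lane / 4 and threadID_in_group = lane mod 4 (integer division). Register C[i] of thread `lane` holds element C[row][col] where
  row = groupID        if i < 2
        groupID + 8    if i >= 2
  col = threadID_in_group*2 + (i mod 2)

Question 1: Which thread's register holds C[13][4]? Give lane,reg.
r=13->g=5,rb=1  c=4->t=2,b0=0
L=5*4+2=22  i=1*2+0=2

22,2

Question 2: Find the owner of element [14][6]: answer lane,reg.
r=14⇒gr=6,Rb=1  c=6⇒th=3,odd=0
L=6*4+3=27  i=1*2+0=2

27,2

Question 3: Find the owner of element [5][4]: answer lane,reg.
r=5->g=5,rb=0  c=4->t=2,b0=0
L=5*4+2=22  i=0*2+0=0

22,0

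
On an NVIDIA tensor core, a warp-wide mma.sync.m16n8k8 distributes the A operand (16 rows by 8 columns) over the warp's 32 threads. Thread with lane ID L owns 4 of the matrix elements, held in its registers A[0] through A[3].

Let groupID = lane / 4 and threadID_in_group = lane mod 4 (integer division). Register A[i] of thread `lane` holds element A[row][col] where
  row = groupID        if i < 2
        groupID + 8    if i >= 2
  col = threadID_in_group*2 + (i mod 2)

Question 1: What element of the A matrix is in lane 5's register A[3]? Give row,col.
lane 5->5/4=1, 5 mod 4=1
i=3  r:1+8->9  c:2·1+1->3

9,3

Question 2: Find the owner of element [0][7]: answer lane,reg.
3,1

r=0⇒gr=0,Rb=0  c=7⇒th=3,odd=1
L=0*4+3=3  i=0*2+1=1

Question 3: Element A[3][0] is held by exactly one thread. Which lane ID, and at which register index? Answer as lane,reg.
r=3->g=3,rb=0  c=0->t=0,b0=0
L=3*4+0=12  i=0*2+0=0

12,0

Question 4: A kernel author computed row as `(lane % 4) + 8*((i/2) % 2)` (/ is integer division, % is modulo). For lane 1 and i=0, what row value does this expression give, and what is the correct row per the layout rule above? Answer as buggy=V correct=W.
buggy=1 correct=0

`(lane % 4) + 8*((i/2) % 2)`[1,0]⇒1
L=1⇒gr=1>>2=0, th=1&3=1
[0]⇒row 0+0=0  col 1·2+0=2
row: 1 vs 0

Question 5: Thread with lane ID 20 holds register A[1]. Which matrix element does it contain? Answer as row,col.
20: G=5,T=0
[1] (5+0,0*2+1) = (5,1)

5,1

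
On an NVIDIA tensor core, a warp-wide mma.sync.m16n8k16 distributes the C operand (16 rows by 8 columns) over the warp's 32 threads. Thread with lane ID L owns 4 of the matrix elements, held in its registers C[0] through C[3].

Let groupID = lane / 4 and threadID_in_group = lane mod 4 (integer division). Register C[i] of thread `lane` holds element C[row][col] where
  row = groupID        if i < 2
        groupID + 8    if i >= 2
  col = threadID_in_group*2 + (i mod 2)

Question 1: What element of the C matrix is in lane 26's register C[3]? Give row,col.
14,5

L=26=>grp=26>>2=6, tig=26&3=2
[3]=>row 6+8=14  col 2·2+1=5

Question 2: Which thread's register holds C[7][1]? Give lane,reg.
28,1

r:7=>grp=7,rB=0  c:1=>tig=0,lo=1
L=7*4+0=28  i=0*2+1=1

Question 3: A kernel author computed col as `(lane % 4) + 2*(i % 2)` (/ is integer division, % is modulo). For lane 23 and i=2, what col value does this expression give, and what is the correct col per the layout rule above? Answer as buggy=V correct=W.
buggy=3 correct=6

`(lane % 4) + 2*(i % 2)`[23,2]->3
23: g=5,t=3
[2] (5+8,3*2+0) = (13,6)
col: 3 vs 6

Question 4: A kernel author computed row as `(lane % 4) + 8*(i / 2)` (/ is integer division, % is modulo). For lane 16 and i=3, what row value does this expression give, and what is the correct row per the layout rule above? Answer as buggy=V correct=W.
`(lane % 4) + 8*(i / 2)`[16,3]→8
16: G=4,T=0
[3] (4+8,0*2+1) = (12,1)
row: 8 vs 12

buggy=8 correct=12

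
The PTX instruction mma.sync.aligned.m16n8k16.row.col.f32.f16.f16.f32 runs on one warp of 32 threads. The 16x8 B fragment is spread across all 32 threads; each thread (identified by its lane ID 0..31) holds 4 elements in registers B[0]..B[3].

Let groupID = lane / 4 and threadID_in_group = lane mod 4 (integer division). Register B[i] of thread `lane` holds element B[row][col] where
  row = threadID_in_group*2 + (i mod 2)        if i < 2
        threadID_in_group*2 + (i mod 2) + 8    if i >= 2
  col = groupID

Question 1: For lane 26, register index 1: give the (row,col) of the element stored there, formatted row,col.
26: g=6,t=2
[1] (2*2+1+0,6) = (5,6)

5,6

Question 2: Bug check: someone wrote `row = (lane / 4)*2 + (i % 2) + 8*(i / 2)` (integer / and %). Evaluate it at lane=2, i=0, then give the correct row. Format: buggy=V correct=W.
buggy=0 correct=4

`(lane / 4)*2 + (i % 2) + 8*(i / 2)`[2,0]→0
lane 2→2/4=0, 2 mod 4=2
i=0  r:2·2+0+0→4  c:0
row: 0 vs 4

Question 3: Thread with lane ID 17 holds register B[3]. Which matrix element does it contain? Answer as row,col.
11,4

L=17→G=17>>2=4, T=17&3=1
[3]→row 1·2+1+8=11  col G=4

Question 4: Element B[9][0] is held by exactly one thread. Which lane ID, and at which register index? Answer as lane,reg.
0,3

c: 0->gid=0  r: 9->r8=1,tid=0,i&1=1
L=0*4+0=0  i=1*2+1=3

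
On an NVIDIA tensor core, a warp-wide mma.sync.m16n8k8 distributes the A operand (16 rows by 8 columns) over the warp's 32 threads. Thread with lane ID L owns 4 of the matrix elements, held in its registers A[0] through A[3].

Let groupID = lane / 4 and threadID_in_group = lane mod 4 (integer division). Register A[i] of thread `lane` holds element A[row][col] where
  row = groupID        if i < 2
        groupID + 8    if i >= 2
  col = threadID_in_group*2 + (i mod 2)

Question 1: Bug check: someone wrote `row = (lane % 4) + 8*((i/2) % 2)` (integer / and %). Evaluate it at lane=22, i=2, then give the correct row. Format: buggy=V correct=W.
buggy=10 correct=13

`(lane % 4) + 8*((i/2) % 2)`[22,2]->10
lane 22: gid=5 (22/4), tid=2 (22%4)
i=2: r=5+8=13, c=2*2+0=4
row: 10 vs 13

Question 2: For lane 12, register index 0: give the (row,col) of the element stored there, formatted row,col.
lane 12: gid=3 (12/4), tid=0 (12%4)
i=0: r=3+0=3, c=0*2+0=0

3,0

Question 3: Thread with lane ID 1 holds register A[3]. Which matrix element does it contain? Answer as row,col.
lane 1=>1/4=0, 1 mod 4=1
i=3  r:0+8=>8  c:2·1+1=>3

8,3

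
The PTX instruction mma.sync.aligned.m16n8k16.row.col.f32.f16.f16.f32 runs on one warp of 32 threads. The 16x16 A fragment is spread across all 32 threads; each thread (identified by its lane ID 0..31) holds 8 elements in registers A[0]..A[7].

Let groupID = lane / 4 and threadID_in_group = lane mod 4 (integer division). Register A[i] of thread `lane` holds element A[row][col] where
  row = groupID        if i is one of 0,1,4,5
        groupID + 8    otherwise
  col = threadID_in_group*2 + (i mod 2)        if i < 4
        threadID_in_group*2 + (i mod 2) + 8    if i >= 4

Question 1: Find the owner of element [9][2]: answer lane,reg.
r: 9->gid=1,r8=1  c: 2->c8=0,tid=1,i&1=0
L=1*4+1=5  i=0*4+1*2+0=2

5,2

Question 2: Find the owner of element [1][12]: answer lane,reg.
r: 1->gid=1,r8=0  c: 12->c8=1,tid=2,i&1=0
L=1*4+2=6  i=1*4+0*2+0=4

6,4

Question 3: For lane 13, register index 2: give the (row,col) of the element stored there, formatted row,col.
lane 13: grp=3 (13/4), tig=1 (13%4)
i=2: r=3+8=11, c=1*2+0+0=2

11,2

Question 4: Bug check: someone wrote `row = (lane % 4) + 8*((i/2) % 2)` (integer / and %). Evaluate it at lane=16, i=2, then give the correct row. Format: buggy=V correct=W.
`(lane % 4) + 8*((i/2) % 2)`[16,2]->8
lane 16->16/4=4, 16 mod 4=0
i=2  r:4+8->12  c:2·0+0+0->0
row: 8 vs 12

buggy=8 correct=12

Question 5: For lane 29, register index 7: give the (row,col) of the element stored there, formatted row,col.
15,11

L=29->g=29>>2=7, t=29&3=1
[7]->row 7+8=15  col 1·2+1+8=11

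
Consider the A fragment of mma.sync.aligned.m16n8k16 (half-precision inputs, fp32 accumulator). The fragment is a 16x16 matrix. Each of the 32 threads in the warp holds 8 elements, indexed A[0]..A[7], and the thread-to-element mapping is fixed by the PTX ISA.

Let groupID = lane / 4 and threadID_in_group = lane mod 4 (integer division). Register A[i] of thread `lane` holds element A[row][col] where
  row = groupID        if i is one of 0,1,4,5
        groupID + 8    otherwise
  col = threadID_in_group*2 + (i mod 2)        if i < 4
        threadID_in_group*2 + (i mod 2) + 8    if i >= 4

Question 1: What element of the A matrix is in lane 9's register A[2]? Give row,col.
9: gid=2,tid=1
[2] (2+8,1*2+0+0) = (10,2)

10,2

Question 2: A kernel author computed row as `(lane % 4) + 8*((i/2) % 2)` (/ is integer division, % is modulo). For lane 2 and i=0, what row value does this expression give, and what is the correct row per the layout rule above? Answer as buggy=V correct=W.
`(lane % 4) + 8*((i/2) % 2)`[2,0]→2
2: G=0,T=2
[0] (0+0,2*2+0+0) = (0,4)
row: 2 vs 0

buggy=2 correct=0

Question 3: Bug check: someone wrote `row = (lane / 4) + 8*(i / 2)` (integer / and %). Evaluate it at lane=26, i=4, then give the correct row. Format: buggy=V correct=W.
`(lane / 4) + 8*(i / 2)`[26,4]=>22
26: grp=6,tig=2
[4] (6+0,2*2+0+8) = (6,12)
row: 22 vs 6

buggy=22 correct=6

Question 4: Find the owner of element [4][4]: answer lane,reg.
r: 4->gid=4,r8=0  c: 4->c8=0,tid=2,i&1=0
L=4*4+2=18  i=0*4+0*2+0=0

18,0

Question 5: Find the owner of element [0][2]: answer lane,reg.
r=0→G=0,rhi=0  c=2→chi=0,T=1,p=0
L=0*4+1=1  i=0*4+0*2+0=0

1,0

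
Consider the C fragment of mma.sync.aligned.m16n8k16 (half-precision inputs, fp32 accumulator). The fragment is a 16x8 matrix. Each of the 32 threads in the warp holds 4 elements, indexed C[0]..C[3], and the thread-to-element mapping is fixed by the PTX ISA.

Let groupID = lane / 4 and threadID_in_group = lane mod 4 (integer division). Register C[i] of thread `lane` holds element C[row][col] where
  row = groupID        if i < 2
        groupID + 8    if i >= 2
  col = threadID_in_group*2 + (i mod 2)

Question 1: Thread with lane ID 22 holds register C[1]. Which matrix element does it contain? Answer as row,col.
lane 22→22/4=5, 22 mod 4=2
i=1  r:5+0→5  c:2·2+1→5

5,5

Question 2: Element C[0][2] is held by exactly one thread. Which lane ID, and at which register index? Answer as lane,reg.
r:0=>grp=0,rB=0  c:2=>tig=1,lo=0
L=0*4+1=1  i=0*2+0=0

1,0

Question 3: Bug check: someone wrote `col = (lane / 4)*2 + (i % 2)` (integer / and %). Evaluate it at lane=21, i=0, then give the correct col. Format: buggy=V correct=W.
buggy=10 correct=2

`(lane / 4)*2 + (i % 2)`[21,0]->10
L=21->g=21>>2=5, t=21&3=1
[0]->row 5+0=5  col 1·2+0=2
col: 10 vs 2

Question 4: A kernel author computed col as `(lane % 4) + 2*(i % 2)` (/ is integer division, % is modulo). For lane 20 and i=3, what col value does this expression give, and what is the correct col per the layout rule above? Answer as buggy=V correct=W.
buggy=2 correct=1

`(lane % 4) + 2*(i % 2)`[20,3]⇒2
lane 20: gr=5 (20/4), th=0 (20%4)
i=3: r=5+8=13, c=0*2+1=1
col: 2 vs 1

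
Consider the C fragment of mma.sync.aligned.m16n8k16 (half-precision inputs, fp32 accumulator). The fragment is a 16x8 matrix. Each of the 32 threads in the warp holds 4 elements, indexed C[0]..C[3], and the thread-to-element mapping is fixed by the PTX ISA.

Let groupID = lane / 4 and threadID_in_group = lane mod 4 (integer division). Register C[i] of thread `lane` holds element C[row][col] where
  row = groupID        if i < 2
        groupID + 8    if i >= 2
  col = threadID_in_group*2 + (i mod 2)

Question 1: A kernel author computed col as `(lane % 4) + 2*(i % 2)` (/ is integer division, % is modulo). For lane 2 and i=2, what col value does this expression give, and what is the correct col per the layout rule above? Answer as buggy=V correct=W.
buggy=2 correct=4

`(lane % 4) + 2*(i % 2)`[2,2]=>2
L=2=>grp=2>>2=0, tig=2&3=2
[2]=>row 0+8=8  col 2·2+0=4
col: 2 vs 4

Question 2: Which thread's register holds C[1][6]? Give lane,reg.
7,0

r=1⇒gr=1,Rb=0  c=6⇒th=3,odd=0
L=1*4+3=7  i=0*2+0=0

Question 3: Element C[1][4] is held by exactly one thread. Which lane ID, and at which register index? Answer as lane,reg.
6,0

r: 1->gid=1,r8=0  c: 4->tid=2,i&1=0
L=1*4+2=6  i=0*2+0=0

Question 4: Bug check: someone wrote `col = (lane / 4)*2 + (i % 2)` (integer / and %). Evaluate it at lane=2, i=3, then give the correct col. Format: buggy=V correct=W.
`(lane / 4)*2 + (i % 2)`[2,3]→1
lane 2→2/4=0, 2 mod 4=2
i=3  r:0+8→8  c:2·2+1→5
col: 1 vs 5

buggy=1 correct=5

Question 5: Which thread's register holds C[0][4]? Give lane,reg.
r:0=>grp=0,rB=0  c:4=>tig=2,lo=0
L=0*4+2=2  i=0*2+0=0

2,0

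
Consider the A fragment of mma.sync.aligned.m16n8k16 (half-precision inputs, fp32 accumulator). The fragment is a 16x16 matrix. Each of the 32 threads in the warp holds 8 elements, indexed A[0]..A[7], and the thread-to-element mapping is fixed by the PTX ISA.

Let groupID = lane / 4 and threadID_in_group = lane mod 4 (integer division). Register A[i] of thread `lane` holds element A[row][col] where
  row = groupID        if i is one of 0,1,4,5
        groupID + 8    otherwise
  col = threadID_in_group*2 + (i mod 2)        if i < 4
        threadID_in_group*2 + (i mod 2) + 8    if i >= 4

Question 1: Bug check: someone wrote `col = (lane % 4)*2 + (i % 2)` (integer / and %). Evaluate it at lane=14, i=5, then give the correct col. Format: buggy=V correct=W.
buggy=5 correct=13

`(lane % 4)*2 + (i % 2)`[14,5]=>5
L=14=>grp=14>>2=3, tig=14&3=2
[5]=>row 3+0=3  col 2·2+1+8=13
col: 5 vs 13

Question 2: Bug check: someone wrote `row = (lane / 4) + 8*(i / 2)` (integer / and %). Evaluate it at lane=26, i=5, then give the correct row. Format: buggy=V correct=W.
buggy=22 correct=6

`(lane / 4) + 8*(i / 2)`[26,5]->22
lane 26->26/4=6, 26 mod 4=2
i=5  r:6+0->6  c:2·2+1+8->13
row: 22 vs 6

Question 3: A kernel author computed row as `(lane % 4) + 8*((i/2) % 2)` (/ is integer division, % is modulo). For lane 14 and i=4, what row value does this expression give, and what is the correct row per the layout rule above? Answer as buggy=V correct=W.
buggy=2 correct=3

`(lane % 4) + 8*((i/2) % 2)`[14,4]->2
L=14->g=14>>2=3, t=14&3=2
[4]->row 3+0=3  col 2·2+0+8=12
row: 2 vs 3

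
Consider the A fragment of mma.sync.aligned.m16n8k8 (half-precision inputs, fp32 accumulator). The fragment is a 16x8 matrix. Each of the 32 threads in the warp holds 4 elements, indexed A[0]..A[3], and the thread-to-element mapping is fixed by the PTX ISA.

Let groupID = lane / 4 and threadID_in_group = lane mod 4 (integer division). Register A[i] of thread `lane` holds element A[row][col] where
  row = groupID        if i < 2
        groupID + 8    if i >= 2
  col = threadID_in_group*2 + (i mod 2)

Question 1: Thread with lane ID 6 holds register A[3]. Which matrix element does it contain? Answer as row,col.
6: gid=1,tid=2
[3] (1+8,2*2+1) = (9,5)

9,5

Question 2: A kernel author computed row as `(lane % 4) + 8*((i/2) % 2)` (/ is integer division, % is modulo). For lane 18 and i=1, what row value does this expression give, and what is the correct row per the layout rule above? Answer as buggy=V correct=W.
`(lane % 4) + 8*((i/2) % 2)`[18,1]→2
L=18→G=18>>2=4, T=18&3=2
[1]→row 4+0=4  col 2·2+1=5
row: 2 vs 4

buggy=2 correct=4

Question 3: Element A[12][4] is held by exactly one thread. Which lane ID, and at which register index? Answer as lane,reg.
r=12⇒gr=4,Rb=1  c=4⇒th=2,odd=0
L=4*4+2=18  i=1*2+0=2

18,2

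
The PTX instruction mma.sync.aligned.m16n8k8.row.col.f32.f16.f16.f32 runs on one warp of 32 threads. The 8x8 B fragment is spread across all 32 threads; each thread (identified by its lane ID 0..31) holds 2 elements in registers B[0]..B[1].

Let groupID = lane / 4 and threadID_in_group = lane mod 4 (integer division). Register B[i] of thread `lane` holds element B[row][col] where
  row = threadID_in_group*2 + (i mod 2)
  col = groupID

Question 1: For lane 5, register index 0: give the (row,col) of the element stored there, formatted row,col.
5: G=1,T=1
[0] (1*2+0,1) = (2,1)

2,1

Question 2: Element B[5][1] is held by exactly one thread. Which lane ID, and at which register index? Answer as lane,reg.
c: 1->gid=1  r: 5->tid=2,i&1=1
L=1*4+2=6  i=1=1

6,1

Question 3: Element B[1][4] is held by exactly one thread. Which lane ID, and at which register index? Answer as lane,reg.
c=4⇒gr=4  r=1⇒th=0,odd=1
L=4*4+0=16  i=1=1

16,1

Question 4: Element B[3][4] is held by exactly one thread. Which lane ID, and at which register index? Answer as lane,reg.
c: 4->gid=4  r: 3->tid=1,i&1=1
L=4*4+1=17  i=1=1

17,1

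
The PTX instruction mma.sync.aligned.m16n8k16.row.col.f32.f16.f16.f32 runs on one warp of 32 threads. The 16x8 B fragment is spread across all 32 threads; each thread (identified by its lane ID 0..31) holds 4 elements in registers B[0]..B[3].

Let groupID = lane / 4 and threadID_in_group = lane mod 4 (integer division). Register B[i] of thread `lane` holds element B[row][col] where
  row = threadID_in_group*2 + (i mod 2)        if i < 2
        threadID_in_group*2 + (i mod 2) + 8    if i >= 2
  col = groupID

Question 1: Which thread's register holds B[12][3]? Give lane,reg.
c=3->g=3  r=12->rb=1,t=2,b0=0
L=3*4+2=14  i=1*2+0=2

14,2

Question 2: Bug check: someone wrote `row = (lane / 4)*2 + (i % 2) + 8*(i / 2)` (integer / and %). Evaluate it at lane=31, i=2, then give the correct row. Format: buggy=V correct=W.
buggy=22 correct=14

`(lane / 4)*2 + (i % 2) + 8*(i / 2)`[31,2]->22
lane 31: g=7 (31/4), t=3 (31%4)
i=2: r=3*2+0+8=14, c=g=7
row: 22 vs 14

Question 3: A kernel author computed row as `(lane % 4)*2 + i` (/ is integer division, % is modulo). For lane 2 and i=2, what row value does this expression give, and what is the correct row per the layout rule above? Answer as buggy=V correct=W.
`(lane % 4)*2 + i`[2,2]⇒6
lane 2: gr=0 (2/4), th=2 (2%4)
i=2: r=2*2+0+8=12, c=gr=0
row: 6 vs 12

buggy=6 correct=12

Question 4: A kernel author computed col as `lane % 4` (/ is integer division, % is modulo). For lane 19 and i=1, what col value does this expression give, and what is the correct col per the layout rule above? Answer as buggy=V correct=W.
`lane % 4`[19,1]⇒3
lane 19: gr=4 (19/4), th=3 (19%4)
i=1: r=3*2+1+0=7, c=gr=4
col: 3 vs 4

buggy=3 correct=4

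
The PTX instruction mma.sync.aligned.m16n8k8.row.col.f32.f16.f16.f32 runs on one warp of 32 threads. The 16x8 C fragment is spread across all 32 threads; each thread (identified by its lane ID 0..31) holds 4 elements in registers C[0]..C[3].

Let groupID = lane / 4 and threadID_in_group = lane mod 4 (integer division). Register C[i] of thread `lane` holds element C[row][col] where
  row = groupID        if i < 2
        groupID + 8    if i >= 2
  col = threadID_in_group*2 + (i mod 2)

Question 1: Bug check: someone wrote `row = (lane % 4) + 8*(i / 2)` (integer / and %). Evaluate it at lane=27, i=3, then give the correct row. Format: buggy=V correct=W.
buggy=11 correct=14

`(lane % 4) + 8*(i / 2)`[27,3]->11
lane 27: gid=6 (27/4), tid=3 (27%4)
i=3: r=6+8=14, c=3*2+1=7
row: 11 vs 14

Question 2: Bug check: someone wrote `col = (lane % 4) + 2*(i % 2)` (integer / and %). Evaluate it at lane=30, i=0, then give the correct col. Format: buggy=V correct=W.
`(lane % 4) + 2*(i % 2)`[30,0]->2
30: g=7,t=2
[0] (7+0,2*2+0) = (7,4)
col: 2 vs 4

buggy=2 correct=4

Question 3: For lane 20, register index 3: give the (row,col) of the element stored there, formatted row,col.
13,1

20: g=5,t=0
[3] (5+8,0*2+1) = (13,1)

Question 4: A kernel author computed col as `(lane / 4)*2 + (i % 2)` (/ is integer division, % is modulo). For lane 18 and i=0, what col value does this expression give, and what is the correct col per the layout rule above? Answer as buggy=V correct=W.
`(lane / 4)*2 + (i % 2)`[18,0]->8
18: g=4,t=2
[0] (4+0,2*2+0) = (4,4)
col: 8 vs 4

buggy=8 correct=4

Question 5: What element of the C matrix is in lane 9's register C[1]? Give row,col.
2,3

9: gid=2,tid=1
[1] (2+0,1*2+1) = (2,3)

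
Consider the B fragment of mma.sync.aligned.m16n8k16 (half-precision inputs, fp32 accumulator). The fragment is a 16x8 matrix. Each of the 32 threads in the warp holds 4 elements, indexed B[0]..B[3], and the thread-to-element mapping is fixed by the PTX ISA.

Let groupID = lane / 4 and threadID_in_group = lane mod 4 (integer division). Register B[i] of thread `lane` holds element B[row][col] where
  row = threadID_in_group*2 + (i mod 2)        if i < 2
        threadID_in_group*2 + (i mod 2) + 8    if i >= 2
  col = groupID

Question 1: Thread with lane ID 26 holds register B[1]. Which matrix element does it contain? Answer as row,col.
26: g=6,t=2
[1] (2*2+1+0,6) = (5,6)

5,6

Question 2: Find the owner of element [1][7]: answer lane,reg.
c=7⇒gr=7  r=1⇒Rb=0,th=0,odd=1
L=7*4+0=28  i=0*2+1=1

28,1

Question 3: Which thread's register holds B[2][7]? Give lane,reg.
c=7→G=7  r=2→rhi=0,T=1,p=0
L=7*4+1=29  i=0*2+0=0

29,0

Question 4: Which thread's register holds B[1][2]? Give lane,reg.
8,1

c:2=>grp=2  r:1=>rB=0,tig=0,lo=1
L=2*4+0=8  i=0*2+1=1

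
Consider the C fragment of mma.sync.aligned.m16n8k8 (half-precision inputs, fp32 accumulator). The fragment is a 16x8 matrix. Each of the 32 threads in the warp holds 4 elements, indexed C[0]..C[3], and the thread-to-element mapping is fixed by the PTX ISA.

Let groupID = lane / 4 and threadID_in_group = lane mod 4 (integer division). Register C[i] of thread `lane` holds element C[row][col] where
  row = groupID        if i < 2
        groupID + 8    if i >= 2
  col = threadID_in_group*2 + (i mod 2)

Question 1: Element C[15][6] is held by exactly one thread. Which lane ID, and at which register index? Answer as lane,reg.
31,2

r=15->g=7,rb=1  c=6->t=3,b0=0
L=7*4+3=31  i=1*2+0=2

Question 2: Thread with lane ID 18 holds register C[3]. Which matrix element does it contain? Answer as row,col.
L=18->g=18>>2=4, t=18&3=2
[3]->row 4+8=12  col 2·2+1=5

12,5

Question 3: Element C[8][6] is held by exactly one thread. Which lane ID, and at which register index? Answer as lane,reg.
3,2

r=8->g=0,rb=1  c=6->t=3,b0=0
L=0*4+3=3  i=1*2+0=2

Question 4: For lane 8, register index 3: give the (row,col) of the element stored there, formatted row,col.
8: g=2,t=0
[3] (2+8,0*2+1) = (10,1)

10,1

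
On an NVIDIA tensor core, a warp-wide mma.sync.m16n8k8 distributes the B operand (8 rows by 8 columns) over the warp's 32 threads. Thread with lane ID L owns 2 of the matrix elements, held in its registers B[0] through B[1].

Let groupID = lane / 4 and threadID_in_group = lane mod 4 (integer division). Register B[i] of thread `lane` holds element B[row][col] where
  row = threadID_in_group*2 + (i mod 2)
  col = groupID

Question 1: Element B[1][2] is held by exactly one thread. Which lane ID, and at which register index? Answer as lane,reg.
c=2⇒gr=2  r=1⇒th=0,odd=1
L=2*4+0=8  i=1=1

8,1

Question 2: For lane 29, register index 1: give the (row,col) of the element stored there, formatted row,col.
3,7

29: g=7,t=1
[1] (1*2+1,7) = (3,7)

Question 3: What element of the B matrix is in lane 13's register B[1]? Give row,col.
lane 13: grp=3 (13/4), tig=1 (13%4)
i=1: r=1*2+1=3, c=grp=3

3,3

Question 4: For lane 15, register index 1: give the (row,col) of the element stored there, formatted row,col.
L=15⇒gr=15>>2=3, th=15&3=3
[1]⇒row 3·2+1=7  col gr=3

7,3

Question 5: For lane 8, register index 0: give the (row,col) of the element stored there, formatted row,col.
lane 8⇒8/4=2, 8 mod 4=0
i=0  r:2·0+0⇒0  c:2

0,2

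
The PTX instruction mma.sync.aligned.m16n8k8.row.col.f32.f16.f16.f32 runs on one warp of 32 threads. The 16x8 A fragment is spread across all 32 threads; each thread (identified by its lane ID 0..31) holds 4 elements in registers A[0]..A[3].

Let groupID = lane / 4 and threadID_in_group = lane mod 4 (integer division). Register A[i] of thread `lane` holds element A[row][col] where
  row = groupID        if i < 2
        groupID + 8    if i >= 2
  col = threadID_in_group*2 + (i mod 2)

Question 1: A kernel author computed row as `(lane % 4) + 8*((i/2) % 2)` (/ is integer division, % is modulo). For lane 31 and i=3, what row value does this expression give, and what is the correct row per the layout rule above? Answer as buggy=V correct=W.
buggy=11 correct=15

`(lane % 4) + 8*((i/2) % 2)`[31,3]→11
lane 31: G=7 (31/4), T=3 (31%4)
i=3: r=7+8=15, c=3*2+1=7
row: 11 vs 15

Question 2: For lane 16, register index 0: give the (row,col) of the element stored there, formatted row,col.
4,0

lane 16->16/4=4, 16 mod 4=0
i=0  r:4+0->4  c:2·0+0->0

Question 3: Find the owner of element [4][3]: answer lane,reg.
r: 4->gid=4,r8=0  c: 3->tid=1,i&1=1
L=4*4+1=17  i=0*2+1=1

17,1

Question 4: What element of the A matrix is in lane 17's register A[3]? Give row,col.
lane 17→17/4=4, 17 mod 4=1
i=3  r:4+8→12  c:2·1+1→3

12,3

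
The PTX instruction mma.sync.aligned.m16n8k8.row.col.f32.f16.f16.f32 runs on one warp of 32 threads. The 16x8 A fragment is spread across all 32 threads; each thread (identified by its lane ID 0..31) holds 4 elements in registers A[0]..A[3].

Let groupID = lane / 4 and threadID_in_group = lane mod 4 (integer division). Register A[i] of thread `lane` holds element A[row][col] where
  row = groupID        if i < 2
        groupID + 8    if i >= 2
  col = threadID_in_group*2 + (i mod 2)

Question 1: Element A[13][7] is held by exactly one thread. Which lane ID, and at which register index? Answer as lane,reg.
23,3

r=13->g=5,rb=1  c=7->t=3,b0=1
L=5*4+3=23  i=1*2+1=3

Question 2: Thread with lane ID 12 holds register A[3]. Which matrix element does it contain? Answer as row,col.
11,1

lane 12→12/4=3, 12 mod 4=0
i=3  r:3+8→11  c:2·0+1→1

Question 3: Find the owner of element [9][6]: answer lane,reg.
r: 9->gid=1,r8=1  c: 6->tid=3,i&1=0
L=1*4+3=7  i=1*2+0=2

7,2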